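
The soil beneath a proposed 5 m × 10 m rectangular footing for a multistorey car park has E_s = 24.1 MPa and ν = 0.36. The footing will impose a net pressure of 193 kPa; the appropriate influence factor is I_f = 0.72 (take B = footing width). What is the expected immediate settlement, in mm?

S_e ≈ 25.1 mm

Immediate (elastic) settlement: S_e = q·B·(1−ν²)/E_s · I_f.
E_s = 24.1 MPa = 24100 kPa.
S_e = 193 × 5 × (1 − 0.36²) / 24100 × 0.72
    = 193 × 5 × 0.8704 / 24100 × 0.72
    = 0.02509 m = 25.09 mm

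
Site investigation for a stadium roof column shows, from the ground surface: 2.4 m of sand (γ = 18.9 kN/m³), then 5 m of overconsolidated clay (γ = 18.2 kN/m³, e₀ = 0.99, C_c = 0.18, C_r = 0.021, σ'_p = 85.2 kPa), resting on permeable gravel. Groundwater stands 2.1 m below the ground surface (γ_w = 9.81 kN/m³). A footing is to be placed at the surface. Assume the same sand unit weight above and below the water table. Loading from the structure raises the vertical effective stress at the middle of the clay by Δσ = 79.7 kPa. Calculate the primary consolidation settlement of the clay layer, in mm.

Mid-depth of clay below the ground surface: z = 2.4 + 5/2 = 4.9 m.
Total vertical stress at mid-clay: σ_v = 18.9×2.4 + 18.2×2.5 = 90.86 kPa.
Pore pressure: u = 9.81×(4.9 − 2.1) = 27.468 kPa.
Initial effective stress: σ'_0 = σ_v − u = 90.86 − 27.468 = 63.392 kPa.
Final effective stress: σ'_f = 63.392 + 79.7 = 143.09 kPa.
σ'_f = 143.09 > σ'_p = 85.2 kPa, so the stress path crosses the preconsolidation pressure — recompression up to σ'_p, then virgin compression beyond:
S_c = H/(1+e₀)·[C_r·log₁₀(σ'_p/σ'_0) + C_c·log₁₀(σ'_f/σ'_p)]
    = 5/1.99 × [0.021×log₁₀(85.2/63.392) + 0.18×log₁₀(143.09/85.2)]
    = 2.5126 × [0.0026965 + 0.040531] = 0.1086 m

S_c ≈ 109 mm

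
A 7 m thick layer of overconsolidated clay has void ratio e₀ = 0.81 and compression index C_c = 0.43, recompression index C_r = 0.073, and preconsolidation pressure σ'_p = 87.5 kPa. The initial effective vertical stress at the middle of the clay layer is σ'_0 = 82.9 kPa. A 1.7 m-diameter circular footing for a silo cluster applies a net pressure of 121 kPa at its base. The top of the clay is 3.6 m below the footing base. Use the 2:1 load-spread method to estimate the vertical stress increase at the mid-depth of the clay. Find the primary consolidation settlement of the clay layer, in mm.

Mid-depth of clay below the footing base: z = 3.6 + 7/2 = 7.1 m.
Stress increase at mid-clay by the 2:1 spreading method:
Δσ ≈ qD²/(D+z)² = 121×1.7²/(1.7+7.1)² = 4.5156 kPa
Final effective stress: σ'_f = 82.9 + 4.5156 = 87.416 kPa.
σ'_f = 87.416 ≤ σ'_p = 87.5 kPa, so the clay remains overconsolidated and only the recompression index applies:
S_c = C_r·H/(1+e₀)·log₁₀(σ'_f/σ'_0) = 0.073×7/1.81×log₁₀(87.416/82.9)
    = 0.28232 × 0.023036 = 0.006504 m

S_c ≈ 6.5 mm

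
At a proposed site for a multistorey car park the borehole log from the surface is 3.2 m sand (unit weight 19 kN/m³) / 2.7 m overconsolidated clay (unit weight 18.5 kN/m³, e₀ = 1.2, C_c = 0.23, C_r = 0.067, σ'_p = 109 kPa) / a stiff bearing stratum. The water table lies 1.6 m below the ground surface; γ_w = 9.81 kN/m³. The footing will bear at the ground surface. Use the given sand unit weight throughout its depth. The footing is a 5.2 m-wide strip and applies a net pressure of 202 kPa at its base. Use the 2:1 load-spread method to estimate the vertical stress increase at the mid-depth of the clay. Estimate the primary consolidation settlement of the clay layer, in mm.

Mid-depth of clay below the ground surface: z = 3.2 + 2.7/2 = 4.55 m.
Total vertical stress at mid-clay: σ_v = 19×3.2 + 18.5×1.35 = 85.775 kPa.
Pore pressure: u = 9.81×(4.55 − 1.6) = 28.94 kPa.
Initial effective stress: σ'_0 = σ_v − u = 85.775 − 28.94 = 56.835 kPa.
Stress increase at mid-clay by the 2:1 spreading method:
Δσ = qB/(B+z) = 202×5.2/(5.2+4.55) = 107.73 kPa
Final effective stress: σ'_f = 56.835 + 107.73 = 164.56 kPa.
σ'_f = 164.56 > σ'_p = 109 kPa, so the stress path crosses the preconsolidation pressure — recompression up to σ'_p, then virgin compression beyond:
S_c = H/(1+e₀)·[C_r·log₁₀(σ'_p/σ'_0) + C_c·log₁₀(σ'_f/σ'_p)]
    = 2.7/2.2 × [0.067×log₁₀(109/56.835) + 0.23×log₁₀(164.56/109)]
    = 1.2273 × [0.018948 + 0.041146] = 0.07375 m

S_c ≈ 73.8 mm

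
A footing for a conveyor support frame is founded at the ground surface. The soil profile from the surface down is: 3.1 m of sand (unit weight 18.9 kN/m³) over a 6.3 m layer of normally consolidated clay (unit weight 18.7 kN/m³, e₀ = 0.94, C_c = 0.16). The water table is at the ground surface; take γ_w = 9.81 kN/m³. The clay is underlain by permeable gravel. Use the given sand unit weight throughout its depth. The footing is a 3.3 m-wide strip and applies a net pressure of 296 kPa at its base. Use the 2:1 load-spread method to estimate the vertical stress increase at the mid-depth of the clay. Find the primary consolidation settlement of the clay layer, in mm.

Mid-depth of clay below the ground surface: z = 3.1 + 6.3/2 = 6.25 m.
Total vertical stress at mid-clay: σ_v = 18.9×3.1 + 18.7×3.15 = 117.49 kPa.
Pore pressure: u = 9.81×(6.25 − 0) = 61.312 kPa.
Initial effective stress: σ'_0 = σ_v − u = 117.49 − 61.312 = 56.178 kPa.
Stress increase at mid-clay by the 2:1 spreading method:
Δσ = qB/(B+z) = 296×3.3/(3.3+6.25) = 102.28 kPa
Final effective stress: σ'_f = σ'_0 + Δσ = 56.178 + 102.28 = 158.46 kPa.
Normally consolidated clay, so the full stress increment lies on the virgin compression line:
S_c = C_c·H/(1+e₀)·log₁₀(σ'_f/σ'_0) = 0.16×6.3/(1+0.94)×log₁₀(158.46/56.178)
    = 0.51959 × 0.45035 = 0.234 m

S_c ≈ 234 mm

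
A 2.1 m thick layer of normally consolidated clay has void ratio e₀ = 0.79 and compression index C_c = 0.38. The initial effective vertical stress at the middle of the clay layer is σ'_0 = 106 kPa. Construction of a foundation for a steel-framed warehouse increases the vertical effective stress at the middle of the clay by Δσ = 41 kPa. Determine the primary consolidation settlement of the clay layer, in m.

S_c ≈ 0.0633 m

Final effective stress: σ'_f = σ'_0 + Δσ = 106 + 41 = 147 kPa.
Normally consolidated clay, so the full stress increment lies on the virgin compression line:
S_c = C_c·H/(1+e₀)·log₁₀(σ'_f/σ'_0) = 0.38×2.1/(1+0.79)×log₁₀(147/106)
    = 0.44581 × 0.14201 = 0.06331 m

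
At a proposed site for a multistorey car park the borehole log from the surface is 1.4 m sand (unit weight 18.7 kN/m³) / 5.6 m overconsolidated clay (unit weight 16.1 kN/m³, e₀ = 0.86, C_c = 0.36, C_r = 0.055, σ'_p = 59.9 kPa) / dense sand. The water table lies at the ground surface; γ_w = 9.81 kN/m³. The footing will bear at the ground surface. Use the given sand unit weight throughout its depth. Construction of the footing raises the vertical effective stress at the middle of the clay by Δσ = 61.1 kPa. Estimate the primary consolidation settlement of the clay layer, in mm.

S_c ≈ 247 mm

Mid-depth of clay below the ground surface: z = 1.4 + 5.6/2 = 4.2 m.
Total vertical stress at mid-clay: σ_v = 18.7×1.4 + 16.1×2.8 = 71.26 kPa.
Pore pressure: u = 9.81×(4.2 − 0) = 41.202 kPa.
Initial effective stress: σ'_0 = σ_v − u = 71.26 − 41.202 = 30.058 kPa.
Final effective stress: σ'_f = 30.058 + 61.1 = 91.158 kPa.
σ'_f = 91.158 > σ'_p = 59.9 kPa, so the stress path crosses the preconsolidation pressure — recompression up to σ'_p, then virgin compression beyond:
S_c = H/(1+e₀)·[C_r·log₁₀(σ'_p/σ'_0) + C_c·log₁₀(σ'_f/σ'_p)]
    = 5.6/1.86 × [0.055×log₁₀(59.9/30.058) + 0.36×log₁₀(91.158/59.9)]
    = 3.0108 × [0.016471 + 0.065652] = 0.2473 m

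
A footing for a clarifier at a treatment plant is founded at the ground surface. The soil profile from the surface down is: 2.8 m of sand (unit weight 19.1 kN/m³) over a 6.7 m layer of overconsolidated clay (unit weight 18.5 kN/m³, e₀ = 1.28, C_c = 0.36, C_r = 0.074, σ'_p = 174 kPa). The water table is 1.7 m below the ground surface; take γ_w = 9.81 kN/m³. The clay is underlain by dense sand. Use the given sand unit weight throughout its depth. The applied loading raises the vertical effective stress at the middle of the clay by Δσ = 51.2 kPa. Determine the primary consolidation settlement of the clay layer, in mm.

Mid-depth of clay below the ground surface: z = 2.8 + 6.7/2 = 6.15 m.
Total vertical stress at mid-clay: σ_v = 19.1×2.8 + 18.5×3.35 = 115.46 kPa.
Pore pressure: u = 9.81×(6.15 − 1.7) = 43.655 kPa.
Initial effective stress: σ'_0 = σ_v − u = 115.46 − 43.655 = 71.805 kPa.
Final effective stress: σ'_f = 71.805 + 51.2 = 123.01 kPa.
σ'_f = 123.01 ≤ σ'_p = 174 kPa, so the clay remains overconsolidated and only the recompression index applies:
S_c = C_r·H/(1+e₀)·log₁₀(σ'_f/σ'_0) = 0.074×6.7/2.28×log₁₀(123.01/71.805)
    = 0.21746 × 0.23379 = 0.05084 m

S_c ≈ 50.8 mm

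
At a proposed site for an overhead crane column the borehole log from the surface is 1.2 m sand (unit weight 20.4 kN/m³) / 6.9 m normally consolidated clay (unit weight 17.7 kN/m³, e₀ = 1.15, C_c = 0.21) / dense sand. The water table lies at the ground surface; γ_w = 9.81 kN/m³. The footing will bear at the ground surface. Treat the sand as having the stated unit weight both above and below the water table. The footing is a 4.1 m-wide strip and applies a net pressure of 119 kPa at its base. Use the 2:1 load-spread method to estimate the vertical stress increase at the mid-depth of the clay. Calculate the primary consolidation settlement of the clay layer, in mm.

Mid-depth of clay below the ground surface: z = 1.2 + 6.9/2 = 4.65 m.
Total vertical stress at mid-clay: σ_v = 20.4×1.2 + 17.7×3.45 = 85.545 kPa.
Pore pressure: u = 9.81×(4.65 − 0) = 45.617 kPa.
Initial effective stress: σ'_0 = σ_v − u = 85.545 − 45.617 = 39.928 kPa.
Stress increase at mid-clay by the 2:1 spreading method:
Δσ = qB/(B+z) = 119×4.1/(4.1+4.65) = 55.76 kPa
Final effective stress: σ'_f = σ'_0 + Δσ = 39.928 + 55.76 = 95.688 kPa.
Normally consolidated clay, so the full stress increment lies on the virgin compression line:
S_c = C_c·H/(1+e₀)·log₁₀(σ'_f/σ'_0) = 0.21×6.9/(1+1.15)×log₁₀(95.688/39.928)
    = 0.67395 × 0.37958 = 0.2558 m

S_c ≈ 256 mm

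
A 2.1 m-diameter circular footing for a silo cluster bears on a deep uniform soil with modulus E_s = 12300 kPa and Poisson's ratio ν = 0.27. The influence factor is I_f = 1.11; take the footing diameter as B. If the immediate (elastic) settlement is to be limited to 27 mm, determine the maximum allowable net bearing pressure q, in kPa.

S_e = q·B·(1−ν²)/E_s · I_f  ⇒  q = S_e·E_s / (B·(1−ν²)·I_f).
q = 0.027 × 12300 / (2.1 × 0.9271 × 1.11) = 153.7 kPa

q ≈ 154 kPa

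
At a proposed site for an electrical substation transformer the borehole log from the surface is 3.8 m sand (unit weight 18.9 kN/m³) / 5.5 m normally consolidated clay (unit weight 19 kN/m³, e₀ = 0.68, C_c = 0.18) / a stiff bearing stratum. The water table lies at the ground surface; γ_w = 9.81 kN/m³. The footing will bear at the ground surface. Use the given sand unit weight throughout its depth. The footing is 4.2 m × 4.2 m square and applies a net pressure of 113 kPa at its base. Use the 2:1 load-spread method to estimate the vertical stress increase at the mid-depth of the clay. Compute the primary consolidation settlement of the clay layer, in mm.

S_c ≈ 64.8 mm

Mid-depth of clay below the ground surface: z = 3.8 + 5.5/2 = 6.55 m.
Total vertical stress at mid-clay: σ_v = 18.9×3.8 + 19×2.75 = 124.07 kPa.
Pore pressure: u = 9.81×(6.55 − 0) = 64.255 kPa.
Initial effective stress: σ'_0 = σ_v − u = 124.07 − 64.255 = 59.815 kPa.
Stress increase at mid-clay by the 2:1 spreading method:
Δσ = qBL/((B+z)(L+z)) = 113×4.2×4.2/((4.2+6.55)(4.2+6.55)) = 17.249 kPa
Final effective stress: σ'_f = σ'_0 + Δσ = 59.815 + 17.249 = 77.064 kPa.
Normally consolidated clay, so the full stress increment lies on the virgin compression line:
S_c = C_c·H/(1+e₀)·log₁₀(σ'_f/σ'_0) = 0.18×5.5/(1+0.68)×log₁₀(77.064/59.815)
    = 0.58929 × 0.11004 = 0.06485 m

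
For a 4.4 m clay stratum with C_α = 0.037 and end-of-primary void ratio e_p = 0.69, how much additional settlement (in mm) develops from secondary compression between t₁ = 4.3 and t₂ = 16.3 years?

S_s ≈ 55.7 mm

Secondary compression: S_s = C_α·H/(1+e_p)·log₁₀(t₂/t₁)
S_s = 0.037×4.4/(1+0.69)×log₁₀(16.3/4.3)
    = 0.09633 × 0.5787 = 0.05575 m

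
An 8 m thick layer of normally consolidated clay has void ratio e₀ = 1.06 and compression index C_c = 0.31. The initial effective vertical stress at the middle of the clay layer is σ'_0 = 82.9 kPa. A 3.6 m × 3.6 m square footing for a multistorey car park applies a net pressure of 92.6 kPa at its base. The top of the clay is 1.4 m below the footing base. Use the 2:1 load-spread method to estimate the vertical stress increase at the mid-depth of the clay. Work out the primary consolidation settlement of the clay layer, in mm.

S_c ≈ 86 mm

Mid-depth of clay below the footing base: z = 1.4 + 8/2 = 5.4 m.
Stress increase at mid-clay by the 2:1 spreading method:
Δσ = qBL/((B+z)(L+z)) = 92.6×3.6×3.6/((3.6+5.4)(3.6+5.4)) = 14.816 kPa
Final effective stress: σ'_f = σ'_0 + Δσ = 82.9 + 14.816 = 97.716 kPa.
Normally consolidated clay, so the full stress increment lies on the virgin compression line:
S_c = C_c·H/(1+e₀)·log₁₀(σ'_f/σ'_0) = 0.31×8/(1+1.06)×log₁₀(97.716/82.9)
    = 1.2039 × 0.071411 = 0.08597 m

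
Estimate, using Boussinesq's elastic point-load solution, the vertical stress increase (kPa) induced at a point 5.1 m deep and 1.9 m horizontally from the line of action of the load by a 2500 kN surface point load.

Boussinesq vertical stress below a point load on an elastic half-space:
Δσ_z = 3P/(2πz²) · [1 + (r/z)²]^(−5/2)
r/z = 1.9/5.1 = 0.37255; [1+(r/z)²]^(−5/2) = 0.72258.
Δσ_z = 3×2500/(2π×5.1²) × 0.72258 = 45.892 × 0.72258 = 33.16 kPa

Δσ_z ≈ 33.2 kPa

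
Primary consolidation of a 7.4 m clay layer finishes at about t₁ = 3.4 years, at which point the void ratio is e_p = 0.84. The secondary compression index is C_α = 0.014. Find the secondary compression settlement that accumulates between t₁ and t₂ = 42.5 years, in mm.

Secondary compression: S_s = C_α·H/(1+e_p)·log₁₀(t₂/t₁)
S_s = 0.014×7.4/(1+0.84)×log₁₀(42.5/3.4)
    = 0.0563 × 1.097 = 0.06176 m

S_s ≈ 61.8 mm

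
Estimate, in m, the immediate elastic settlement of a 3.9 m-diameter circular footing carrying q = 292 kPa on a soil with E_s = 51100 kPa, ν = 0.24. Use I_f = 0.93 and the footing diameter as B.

Immediate (elastic) settlement: S_e = q·B·(1−ν²)/E_s · I_f.
S_e = 292 × 3.9 × (1 − 0.24²) / 51100 × 0.93
    = 292 × 3.9 × 0.9424 / 51100 × 0.93
    = 0.01953 m

S_e ≈ 0.0195 m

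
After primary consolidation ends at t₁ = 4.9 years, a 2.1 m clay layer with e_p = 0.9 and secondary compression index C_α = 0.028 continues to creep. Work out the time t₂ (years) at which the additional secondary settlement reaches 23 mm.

t₂ ≈ 27.1 years

S_s = C_α·H/(1+e_p)·log₁₀(t₂/t₁) ⇒ log₁₀(t₂/t₁) = S_s·(1+e_p)/(C_α·H).
log₁₀(t₂/t₁) = 0.023 × (1+0.9) / (0.028×2.1) = 0.7432
t₂ = t₁ × 10^0.7432 = 4.9 × 5.536 = 27.13 years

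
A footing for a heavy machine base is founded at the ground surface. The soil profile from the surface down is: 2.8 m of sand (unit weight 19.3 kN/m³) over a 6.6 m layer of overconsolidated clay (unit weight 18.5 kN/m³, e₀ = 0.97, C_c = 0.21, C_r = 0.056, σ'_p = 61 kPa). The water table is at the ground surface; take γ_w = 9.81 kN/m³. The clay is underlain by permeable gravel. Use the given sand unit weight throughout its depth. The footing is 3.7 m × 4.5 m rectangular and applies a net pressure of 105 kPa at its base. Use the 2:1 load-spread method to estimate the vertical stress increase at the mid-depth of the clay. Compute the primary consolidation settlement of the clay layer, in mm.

S_c ≈ 59.1 mm

Mid-depth of clay below the ground surface: z = 2.8 + 6.6/2 = 6.1 m.
Total vertical stress at mid-clay: σ_v = 19.3×2.8 + 18.5×3.3 = 115.09 kPa.
Pore pressure: u = 9.81×(6.1 − 0) = 59.841 kPa.
Initial effective stress: σ'_0 = σ_v − u = 115.09 − 59.841 = 55.249 kPa.
Stress increase at mid-clay by the 2:1 spreading method:
Δσ = qBL/((B+z)(L+z)) = 105×3.7×4.5/((3.7+6.1)(4.5+6.1)) = 16.83 kPa
Final effective stress: σ'_f = 55.249 + 16.83 = 72.079 kPa.
σ'_f = 72.079 > σ'_p = 61 kPa, so the stress path crosses the preconsolidation pressure — recompression up to σ'_p, then virgin compression beyond:
S_c = H/(1+e₀)·[C_r·log₁₀(σ'_p/σ'_0) + C_c·log₁₀(σ'_f/σ'_p)]
    = 6.6/1.97 × [0.056×log₁₀(61/55.249) + 0.21×log₁₀(72.079/61)]
    = 3.3503 × [0.0024083 + 0.015221] = 0.05906 m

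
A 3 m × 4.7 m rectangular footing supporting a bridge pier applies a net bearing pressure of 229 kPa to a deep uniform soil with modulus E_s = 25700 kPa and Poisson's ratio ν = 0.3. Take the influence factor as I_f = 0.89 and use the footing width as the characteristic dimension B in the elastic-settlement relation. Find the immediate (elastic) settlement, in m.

S_e ≈ 0.0216 m

Immediate (elastic) settlement: S_e = q·B·(1−ν²)/E_s · I_f.
S_e = 229 × 3 × (1 − 0.3²) / 25700 × 0.89
    = 229 × 3 × 0.91 / 25700 × 0.89
    = 0.02165 m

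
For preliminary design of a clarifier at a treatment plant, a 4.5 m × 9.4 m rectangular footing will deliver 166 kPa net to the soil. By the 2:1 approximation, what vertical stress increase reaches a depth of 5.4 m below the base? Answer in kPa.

Δσ_z ≈ 47.9 kPa

By the 2:1 method the load spreads at 1 horizontal : 2 vertical, so at depth z the loaded area has grown by z in each plan dimension:
Δσ = qBL/((B+z)(L+z)) = 166×4.5×9.4/((4.5+5.4)(9.4+5.4)) = 47.924 kPa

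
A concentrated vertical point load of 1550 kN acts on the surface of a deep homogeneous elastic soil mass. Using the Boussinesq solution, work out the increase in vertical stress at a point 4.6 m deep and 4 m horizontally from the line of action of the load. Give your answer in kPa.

Δσ_z ≈ 8.56 kPa

Boussinesq vertical stress below a point load on an elastic half-space:
Δσ_z = 3P/(2πz²) · [1 + (r/z)²]^(−5/2)
r/z = 4/4.6 = 0.86957; [1+(r/z)²]^(−5/2) = 0.24468.
Δσ_z = 3×1550/(2π×4.6²) × 0.24468 = 34.975 × 0.24468 = 8.558 kPa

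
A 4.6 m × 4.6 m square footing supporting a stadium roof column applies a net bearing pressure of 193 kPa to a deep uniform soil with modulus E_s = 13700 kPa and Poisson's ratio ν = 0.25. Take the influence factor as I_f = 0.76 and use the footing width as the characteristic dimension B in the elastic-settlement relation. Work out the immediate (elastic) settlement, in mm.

S_e ≈ 46.2 mm

Immediate (elastic) settlement: S_e = q·B·(1−ν²)/E_s · I_f.
S_e = 193 × 4.6 × (1 − 0.25²) / 13700 × 0.76
    = 193 × 4.6 × 0.9375 / 13700 × 0.76
    = 0.04617 m = 46.17 mm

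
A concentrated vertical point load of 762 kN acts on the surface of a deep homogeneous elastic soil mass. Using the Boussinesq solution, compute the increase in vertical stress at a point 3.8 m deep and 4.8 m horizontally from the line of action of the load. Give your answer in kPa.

Δσ_z ≈ 2.32 kPa

Boussinesq vertical stress below a point load on an elastic half-space:
Δσ_z = 3P/(2πz²) · [1 + (r/z)²]^(−5/2)
r/z = 4.8/3.8 = 1.2632; [1+(r/z)²]^(−5/2) = 0.092134.
Δσ_z = 3×762/(2π×3.8²) × 0.092134 = 25.196 × 0.092134 = 2.321 kPa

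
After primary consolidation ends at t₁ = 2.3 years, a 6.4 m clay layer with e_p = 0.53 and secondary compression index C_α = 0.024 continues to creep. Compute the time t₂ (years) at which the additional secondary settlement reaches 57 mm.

S_s = C_α·H/(1+e_p)·log₁₀(t₂/t₁) ⇒ log₁₀(t₂/t₁) = S_s·(1+e_p)/(C_α·H).
log₁₀(t₂/t₁) = 0.057 × (1+0.53) / (0.024×6.4) = 0.5678
t₂ = t₁ × 10^0.5678 = 2.3 × 3.696 = 8.502 years

t₂ ≈ 8.5 years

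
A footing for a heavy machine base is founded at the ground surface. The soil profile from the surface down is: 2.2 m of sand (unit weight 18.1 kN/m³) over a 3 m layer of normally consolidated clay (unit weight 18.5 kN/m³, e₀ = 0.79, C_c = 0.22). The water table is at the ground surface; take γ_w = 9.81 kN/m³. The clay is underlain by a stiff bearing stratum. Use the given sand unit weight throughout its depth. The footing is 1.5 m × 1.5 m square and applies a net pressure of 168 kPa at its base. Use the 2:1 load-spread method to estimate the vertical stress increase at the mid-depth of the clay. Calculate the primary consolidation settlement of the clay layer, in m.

Mid-depth of clay below the ground surface: z = 2.2 + 3/2 = 3.7 m.
Total vertical stress at mid-clay: σ_v = 18.1×2.2 + 18.5×1.5 = 67.57 kPa.
Pore pressure: u = 9.81×(3.7 − 0) = 36.297 kPa.
Initial effective stress: σ'_0 = σ_v − u = 67.57 − 36.297 = 31.273 kPa.
Stress increase at mid-clay by the 2:1 spreading method:
Δσ = qBL/((B+z)(L+z)) = 168×1.5×1.5/((1.5+3.7)(1.5+3.7)) = 13.979 kPa
Final effective stress: σ'_f = σ'_0 + Δσ = 31.273 + 13.979 = 45.252 kPa.
Normally consolidated clay, so the full stress increment lies on the virgin compression line:
S_c = C_c·H/(1+e₀)·log₁₀(σ'_f/σ'_0) = 0.22×3/(1+0.79)×log₁₀(45.252/31.273)
    = 0.36872 × 0.16047 = 0.05917 m

S_c ≈ 0.0592 m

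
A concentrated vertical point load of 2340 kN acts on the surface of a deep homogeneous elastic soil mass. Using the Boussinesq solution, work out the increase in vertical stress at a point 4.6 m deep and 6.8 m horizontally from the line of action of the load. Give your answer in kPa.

Δσ_z ≈ 2.92 kPa

Boussinesq vertical stress below a point load on an elastic half-space:
Δσ_z = 3P/(2πz²) · [1 + (r/z)²]^(−5/2)
r/z = 6.8/4.6 = 1.4783; [1+(r/z)²]^(−5/2) = 0.055225.
Δσ_z = 3×2340/(2π×4.6²) × 0.055225 = 52.801 × 0.055225 = 2.916 kPa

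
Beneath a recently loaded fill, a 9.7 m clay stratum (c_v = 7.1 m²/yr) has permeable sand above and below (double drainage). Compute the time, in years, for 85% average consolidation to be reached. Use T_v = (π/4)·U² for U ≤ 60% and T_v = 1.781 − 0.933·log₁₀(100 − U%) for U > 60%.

t ≈ 2.27 years

Drainage path length: H_d = H/2 = 4.85 m (double drainage).
U > 60%: T_v = 1.781 − 0.933·log₁₀(100 − 85) = 0.68371.
t = T_v·H_d²/c_v = 0.68371×4.85²/7.1 = 2.265 years.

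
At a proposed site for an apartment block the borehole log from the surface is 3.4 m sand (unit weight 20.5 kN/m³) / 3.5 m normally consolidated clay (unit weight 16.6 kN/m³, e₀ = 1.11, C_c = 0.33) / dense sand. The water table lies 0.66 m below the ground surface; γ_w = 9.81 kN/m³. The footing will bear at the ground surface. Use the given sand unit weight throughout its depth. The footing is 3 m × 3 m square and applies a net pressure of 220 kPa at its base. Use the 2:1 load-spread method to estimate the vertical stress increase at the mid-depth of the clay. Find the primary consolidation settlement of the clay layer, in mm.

S_c ≈ 103 mm

Mid-depth of clay below the ground surface: z = 3.4 + 3.5/2 = 5.15 m.
Total vertical stress at mid-clay: σ_v = 20.5×3.4 + 16.6×1.75 = 98.75 kPa.
Pore pressure: u = 9.81×(5.15 − 0.66) = 44.047 kPa.
Initial effective stress: σ'_0 = σ_v − u = 98.75 − 44.047 = 54.703 kPa.
Stress increase at mid-clay by the 2:1 spreading method:
Δσ = qBL/((B+z)(L+z)) = 220×3×3/((3+5.15)(3+5.15)) = 29.809 kPa
Final effective stress: σ'_f = σ'_0 + Δσ = 54.703 + 29.809 = 84.512 kPa.
Normally consolidated clay, so the full stress increment lies on the virgin compression line:
S_c = C_c·H/(1+e₀)·log₁₀(σ'_f/σ'_0) = 0.33×3.5/(1+1.11)×log₁₀(84.512/54.703)
    = 0.54739 × 0.18891 = 0.1034 m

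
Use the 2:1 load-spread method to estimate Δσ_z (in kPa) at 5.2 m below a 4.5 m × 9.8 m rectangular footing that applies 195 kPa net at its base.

Δσ_z ≈ 59.1 kPa

By the 2:1 method the load spreads at 1 horizontal : 2 vertical, so at depth z the loaded area has grown by z in each plan dimension:
Δσ = qBL/((B+z)(L+z)) = 195×4.5×9.8/((4.5+5.2)(9.8+5.2)) = 59.103 kPa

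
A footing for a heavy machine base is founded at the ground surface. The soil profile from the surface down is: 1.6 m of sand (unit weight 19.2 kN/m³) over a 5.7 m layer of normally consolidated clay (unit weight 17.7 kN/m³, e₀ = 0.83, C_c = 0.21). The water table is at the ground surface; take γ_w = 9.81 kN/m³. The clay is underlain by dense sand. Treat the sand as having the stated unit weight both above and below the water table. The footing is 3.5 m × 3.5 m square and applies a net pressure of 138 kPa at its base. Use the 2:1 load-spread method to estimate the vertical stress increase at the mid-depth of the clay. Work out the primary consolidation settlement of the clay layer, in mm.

S_c ≈ 153 mm

Mid-depth of clay below the ground surface: z = 1.6 + 5.7/2 = 4.45 m.
Total vertical stress at mid-clay: σ_v = 19.2×1.6 + 17.7×2.85 = 81.165 kPa.
Pore pressure: u = 9.81×(4.45 − 0) = 43.655 kPa.
Initial effective stress: σ'_0 = σ_v − u = 81.165 − 43.655 = 37.51 kPa.
Stress increase at mid-clay by the 2:1 spreading method:
Δσ = qBL/((B+z)(L+z)) = 138×3.5×3.5/((3.5+4.45)(3.5+4.45)) = 26.747 kPa
Final effective stress: σ'_f = σ'_0 + Δσ = 37.51 + 26.747 = 64.257 kPa.
Normally consolidated clay, so the full stress increment lies on the virgin compression line:
S_c = C_c·H/(1+e₀)·log₁₀(σ'_f/σ'_0) = 0.21×5.7/(1+0.83)×log₁₀(64.257/37.51)
    = 0.6541 × 0.23377 = 0.1529 m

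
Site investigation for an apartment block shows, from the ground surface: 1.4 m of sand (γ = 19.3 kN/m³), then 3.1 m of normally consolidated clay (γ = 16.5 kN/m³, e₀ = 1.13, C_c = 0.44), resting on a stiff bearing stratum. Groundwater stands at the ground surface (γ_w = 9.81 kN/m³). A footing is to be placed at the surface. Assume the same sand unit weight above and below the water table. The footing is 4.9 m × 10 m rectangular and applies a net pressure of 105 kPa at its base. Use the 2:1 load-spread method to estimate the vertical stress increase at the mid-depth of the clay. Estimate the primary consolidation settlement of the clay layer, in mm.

S_c ≈ 318 mm

Mid-depth of clay below the ground surface: z = 1.4 + 3.1/2 = 2.95 m.
Total vertical stress at mid-clay: σ_v = 19.3×1.4 + 16.5×1.55 = 52.595 kPa.
Pore pressure: u = 9.81×(2.95 − 0) = 28.94 kPa.
Initial effective stress: σ'_0 = σ_v − u = 52.595 − 28.94 = 23.655 kPa.
Stress increase at mid-clay by the 2:1 spreading method:
Δσ = qBL/((B+z)(L+z)) = 105×4.9×10/((4.9+2.95)(10+2.95)) = 50.611 kPa
Final effective stress: σ'_f = σ'_0 + Δσ = 23.655 + 50.611 = 74.266 kPa.
Normally consolidated clay, so the full stress increment lies on the virgin compression line:
S_c = C_c·H/(1+e₀)·log₁₀(σ'_f/σ'_0) = 0.44×3.1/(1+1.13)×log₁₀(74.266/23.655)
    = 0.64038 × 0.49687 = 0.3182 m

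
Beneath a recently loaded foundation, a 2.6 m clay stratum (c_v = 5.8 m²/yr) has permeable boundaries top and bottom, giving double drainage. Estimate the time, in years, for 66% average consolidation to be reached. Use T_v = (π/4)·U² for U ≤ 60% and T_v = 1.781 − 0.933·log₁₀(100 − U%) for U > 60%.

Drainage path length: H_d = H/2 = 1.3 m (double drainage).
U > 60%: T_v = 1.781 − 0.933·log₁₀(100 − 66) = 0.35213.
t = T_v·H_d²/c_v = 0.35213×1.3²/5.8 = 0.1026 years.

t ≈ 0.103 years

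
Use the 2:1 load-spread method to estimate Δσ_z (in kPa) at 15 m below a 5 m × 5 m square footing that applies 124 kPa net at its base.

By the 2:1 method the load spreads at 1 horizontal : 2 vertical, so at depth z the loaded area has grown by z in each plan dimension:
Δσ = qBL/((B+z)(L+z)) = 124×5×5/((5+15)(5+15)) = 7.75 kPa

Δσ_z ≈ 7.75 kPa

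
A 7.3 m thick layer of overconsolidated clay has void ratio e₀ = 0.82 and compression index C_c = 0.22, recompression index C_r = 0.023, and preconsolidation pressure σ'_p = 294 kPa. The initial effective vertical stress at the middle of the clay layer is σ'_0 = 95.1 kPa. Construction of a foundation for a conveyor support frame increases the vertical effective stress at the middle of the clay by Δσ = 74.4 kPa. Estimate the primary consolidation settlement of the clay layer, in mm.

S_c ≈ 23.2 mm

Final effective stress: σ'_f = 95.1 + 74.4 = 169.5 kPa.
σ'_f = 169.5 ≤ σ'_p = 294 kPa, so the clay remains overconsolidated and only the recompression index applies:
S_c = C_r·H/(1+e₀)·log₁₀(σ'_f/σ'_0) = 0.023×7.3/1.82×log₁₀(169.5/95.1)
    = 0.092253 × 0.25099 = 0.02315 m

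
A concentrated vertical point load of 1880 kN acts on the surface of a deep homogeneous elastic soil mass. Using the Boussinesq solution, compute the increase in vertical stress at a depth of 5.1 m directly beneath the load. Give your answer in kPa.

Δσ_z ≈ 34.5 kPa

Boussinesq vertical stress below a point load on an elastic half-space:
Δσ_z = 3P/(2πz²) · [1 + (r/z)²]^(−5/2)
r/z = 0/5.1 = 0; [1+(r/z)²]^(−5/2) = 1.
Δσ_z = 3×1880/(2π×5.1²) × 1 = 34.511 × 1 = 34.51 kPa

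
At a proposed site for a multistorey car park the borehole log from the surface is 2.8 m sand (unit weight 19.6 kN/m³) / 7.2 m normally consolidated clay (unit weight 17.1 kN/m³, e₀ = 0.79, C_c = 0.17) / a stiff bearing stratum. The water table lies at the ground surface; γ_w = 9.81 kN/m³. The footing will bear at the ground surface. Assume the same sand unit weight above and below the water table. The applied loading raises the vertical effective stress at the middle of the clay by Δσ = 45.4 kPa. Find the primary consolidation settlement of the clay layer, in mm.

Mid-depth of clay below the ground surface: z = 2.8 + 7.2/2 = 6.4 m.
Total vertical stress at mid-clay: σ_v = 19.6×2.8 + 17.1×3.6 = 116.44 kPa.
Pore pressure: u = 9.81×(6.4 − 0) = 62.784 kPa.
Initial effective stress: σ'_0 = σ_v − u = 116.44 − 62.784 = 53.656 kPa.
Final effective stress: σ'_f = σ'_0 + Δσ = 53.656 + 45.4 = 99.056 kPa.
Normally consolidated clay, so the full stress increment lies on the virgin compression line:
S_c = C_c·H/(1+e₀)·log₁₀(σ'_f/σ'_0) = 0.17×7.2/(1+0.79)×log₁₀(99.056/53.656)
    = 0.6838 × 0.26626 = 0.1821 m

S_c ≈ 182 mm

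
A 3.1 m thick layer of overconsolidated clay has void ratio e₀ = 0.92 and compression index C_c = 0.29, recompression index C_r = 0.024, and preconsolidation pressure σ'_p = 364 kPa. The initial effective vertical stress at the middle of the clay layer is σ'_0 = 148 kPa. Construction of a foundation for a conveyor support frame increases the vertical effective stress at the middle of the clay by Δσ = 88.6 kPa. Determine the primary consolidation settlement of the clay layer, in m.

S_c ≈ 0.0079 m

Final effective stress: σ'_f = 148 + 88.6 = 236.6 kPa.
σ'_f = 236.6 ≤ σ'_p = 364 kPa, so the clay remains overconsolidated and only the recompression index applies:
S_c = C_r·H/(1+e₀)·log₁₀(σ'_f/σ'_0) = 0.024×3.1/1.92×log₁₀(236.6/148)
    = 0.03875 × 0.20375 = 0.007895 m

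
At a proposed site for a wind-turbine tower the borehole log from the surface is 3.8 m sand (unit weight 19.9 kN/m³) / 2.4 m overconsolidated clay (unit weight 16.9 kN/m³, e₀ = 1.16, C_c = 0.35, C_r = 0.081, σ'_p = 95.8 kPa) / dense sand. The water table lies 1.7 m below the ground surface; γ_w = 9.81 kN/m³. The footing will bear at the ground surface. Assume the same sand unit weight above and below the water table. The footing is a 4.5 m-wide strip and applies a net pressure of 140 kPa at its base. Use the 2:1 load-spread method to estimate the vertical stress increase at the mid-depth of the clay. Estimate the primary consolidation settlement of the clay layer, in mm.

S_c ≈ 67.4 mm

Mid-depth of clay below the ground surface: z = 3.8 + 2.4/2 = 5 m.
Total vertical stress at mid-clay: σ_v = 19.9×3.8 + 16.9×1.2 = 95.9 kPa.
Pore pressure: u = 9.81×(5 − 1.7) = 32.373 kPa.
Initial effective stress: σ'_0 = σ_v − u = 95.9 − 32.373 = 63.527 kPa.
Stress increase at mid-clay by the 2:1 spreading method:
Δσ = qB/(B+z) = 140×4.5/(4.5+5) = 66.316 kPa
Final effective stress: σ'_f = 63.527 + 66.316 = 129.84 kPa.
σ'_f = 129.84 > σ'_p = 95.8 kPa, so the stress path crosses the preconsolidation pressure — recompression up to σ'_p, then virgin compression beyond:
S_c = H/(1+e₀)·[C_r·log₁₀(σ'_p/σ'_0) + C_c·log₁₀(σ'_f/σ'_p)]
    = 2.4/2.16 × [0.081×log₁₀(95.8/63.527) + 0.35×log₁₀(129.84/95.8)]
    = 1.1111 × [0.014451 + 0.046215] = 0.06741 m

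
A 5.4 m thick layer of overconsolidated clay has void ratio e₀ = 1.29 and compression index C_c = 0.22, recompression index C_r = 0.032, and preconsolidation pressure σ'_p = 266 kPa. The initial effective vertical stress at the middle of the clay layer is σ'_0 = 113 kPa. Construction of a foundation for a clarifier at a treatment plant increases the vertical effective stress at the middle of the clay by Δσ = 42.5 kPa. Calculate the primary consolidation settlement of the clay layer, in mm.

S_c ≈ 10.5 mm

Final effective stress: σ'_f = 113 + 42.5 = 155.5 kPa.
σ'_f = 155.5 ≤ σ'_p = 266 kPa, so the clay remains overconsolidated and only the recompression index applies:
S_c = C_r·H/(1+e₀)·log₁₀(σ'_f/σ'_0) = 0.032×5.4/2.29×log₁₀(155.5/113)
    = 0.075459 × 0.13865 = 0.01046 m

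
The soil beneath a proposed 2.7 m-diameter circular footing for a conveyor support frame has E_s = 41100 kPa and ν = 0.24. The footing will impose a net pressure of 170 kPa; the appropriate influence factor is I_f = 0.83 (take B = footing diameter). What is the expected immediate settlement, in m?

Immediate (elastic) settlement: S_e = q·B·(1−ν²)/E_s · I_f.
S_e = 170 × 2.7 × (1 − 0.24²) / 41100 × 0.83
    = 170 × 2.7 × 0.9424 / 41100 × 0.83
    = 0.008735 m

S_e ≈ 0.00874 m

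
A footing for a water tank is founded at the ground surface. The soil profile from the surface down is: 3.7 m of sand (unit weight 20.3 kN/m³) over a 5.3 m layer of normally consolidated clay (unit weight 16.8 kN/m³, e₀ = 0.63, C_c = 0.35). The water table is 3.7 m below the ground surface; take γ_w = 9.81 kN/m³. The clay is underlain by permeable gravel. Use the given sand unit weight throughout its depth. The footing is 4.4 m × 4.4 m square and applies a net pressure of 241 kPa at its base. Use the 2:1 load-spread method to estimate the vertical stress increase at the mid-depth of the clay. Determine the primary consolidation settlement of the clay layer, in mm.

Mid-depth of clay below the ground surface: z = 3.7 + 5.3/2 = 6.35 m.
Total vertical stress at mid-clay: σ_v = 20.3×3.7 + 16.8×2.65 = 119.63 kPa.
Pore pressure: u = 9.81×(6.35 − 3.7) = 25.997 kPa.
Initial effective stress: σ'_0 = σ_v − u = 119.63 − 25.997 = 93.633 kPa.
Stress increase at mid-clay by the 2:1 spreading method:
Δσ = qBL/((B+z)(L+z)) = 241×4.4×4.4/((4.4+6.35)(4.4+6.35)) = 40.374 kPa
Final effective stress: σ'_f = σ'_0 + Δσ = 93.633 + 40.374 = 134.01 kPa.
Normally consolidated clay, so the full stress increment lies on the virgin compression line:
S_c = C_c·H/(1+e₀)·log₁₀(σ'_f/σ'_0) = 0.35×5.3/(1+0.63)×log₁₀(134.01/93.633)
    = 1.138 × 0.15571 = 0.1772 m

S_c ≈ 177 mm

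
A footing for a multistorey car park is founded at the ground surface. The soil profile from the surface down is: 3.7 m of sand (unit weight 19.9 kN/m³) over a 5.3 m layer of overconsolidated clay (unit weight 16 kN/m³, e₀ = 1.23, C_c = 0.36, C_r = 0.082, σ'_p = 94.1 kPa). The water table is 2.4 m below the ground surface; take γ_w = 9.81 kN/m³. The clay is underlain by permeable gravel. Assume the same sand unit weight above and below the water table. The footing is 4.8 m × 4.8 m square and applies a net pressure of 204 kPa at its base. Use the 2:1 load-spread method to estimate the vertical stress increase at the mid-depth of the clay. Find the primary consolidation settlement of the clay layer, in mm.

S_c ≈ 91.5 mm

Mid-depth of clay below the ground surface: z = 3.7 + 5.3/2 = 6.35 m.
Total vertical stress at mid-clay: σ_v = 19.9×3.7 + 16×2.65 = 116.03 kPa.
Pore pressure: u = 9.81×(6.35 − 2.4) = 38.75 kPa.
Initial effective stress: σ'_0 = σ_v − u = 116.03 − 38.75 = 77.28 kPa.
Stress increase at mid-clay by the 2:1 spreading method:
Δσ = qBL/((B+z)(L+z)) = 204×4.8×4.8/((4.8+6.35)(4.8+6.35)) = 37.806 kPa
Final effective stress: σ'_f = 77.28 + 37.806 = 115.09 kPa.
σ'_f = 115.09 > σ'_p = 94.1 kPa, so the stress path crosses the preconsolidation pressure — recompression up to σ'_p, then virgin compression beyond:
S_c = H/(1+e₀)·[C_r·log₁₀(σ'_p/σ'_0) + C_c·log₁₀(σ'_f/σ'_p)]
    = 5.3/2.23 × [0.082×log₁₀(94.1/77.28) + 0.36×log₁₀(115.09/94.1)]
    = 2.3767 × [0.0070128 + 0.031481] = 0.09149 m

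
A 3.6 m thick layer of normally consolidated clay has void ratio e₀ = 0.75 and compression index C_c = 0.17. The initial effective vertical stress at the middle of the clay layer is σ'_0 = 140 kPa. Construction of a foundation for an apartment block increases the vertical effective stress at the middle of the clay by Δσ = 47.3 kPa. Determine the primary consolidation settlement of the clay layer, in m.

S_c ≈ 0.0442 m

Final effective stress: σ'_f = σ'_0 + Δσ = 140 + 47.3 = 187.3 kPa.
Normally consolidated clay, so the full stress increment lies on the virgin compression line:
S_c = C_c·H/(1+e₀)·log₁₀(σ'_f/σ'_0) = 0.17×3.6/(1+0.75)×log₁₀(187.3/140)
    = 0.34971 × 0.12641 = 0.04421 m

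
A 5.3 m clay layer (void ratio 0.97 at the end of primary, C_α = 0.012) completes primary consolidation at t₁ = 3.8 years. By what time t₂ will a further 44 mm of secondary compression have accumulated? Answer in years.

S_s = C_α·H/(1+e_p)·log₁₀(t₂/t₁) ⇒ log₁₀(t₂/t₁) = S_s·(1+e_p)/(C_α·H).
log₁₀(t₂/t₁) = 0.044 × (1+0.97) / (0.012×5.3) = 1.363
t₂ = t₁ × 10^1.363 = 3.8 × 23.06 = 87.63 years

t₂ ≈ 87.6 years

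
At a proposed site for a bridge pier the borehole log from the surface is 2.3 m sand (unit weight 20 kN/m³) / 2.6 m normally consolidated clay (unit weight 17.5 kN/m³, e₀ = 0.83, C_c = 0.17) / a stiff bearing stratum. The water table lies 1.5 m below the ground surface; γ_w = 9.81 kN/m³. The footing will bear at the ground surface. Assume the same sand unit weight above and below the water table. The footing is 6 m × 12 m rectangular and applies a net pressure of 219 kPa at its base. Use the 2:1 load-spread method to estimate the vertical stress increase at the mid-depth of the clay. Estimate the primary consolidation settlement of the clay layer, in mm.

S_c ≈ 122 mm

Mid-depth of clay below the ground surface: z = 2.3 + 2.6/2 = 3.6 m.
Total vertical stress at mid-clay: σ_v = 20×2.3 + 17.5×1.3 = 68.75 kPa.
Pore pressure: u = 9.81×(3.6 − 1.5) = 20.601 kPa.
Initial effective stress: σ'_0 = σ_v − u = 68.75 − 20.601 = 48.149 kPa.
Stress increase at mid-clay by the 2:1 spreading method:
Δσ = qBL/((B+z)(L+z)) = 219×6×12/((6+3.6)(12+3.6)) = 105.29 kPa
Final effective stress: σ'_f = σ'_0 + Δσ = 48.149 + 105.29 = 153.44 kPa.
Normally consolidated clay, so the full stress increment lies on the virgin compression line:
S_c = C_c·H/(1+e₀)·log₁₀(σ'_f/σ'_0) = 0.17×2.6/(1+0.83)×log₁₀(153.44/48.149)
    = 0.24153 × 0.50335 = 0.1216 m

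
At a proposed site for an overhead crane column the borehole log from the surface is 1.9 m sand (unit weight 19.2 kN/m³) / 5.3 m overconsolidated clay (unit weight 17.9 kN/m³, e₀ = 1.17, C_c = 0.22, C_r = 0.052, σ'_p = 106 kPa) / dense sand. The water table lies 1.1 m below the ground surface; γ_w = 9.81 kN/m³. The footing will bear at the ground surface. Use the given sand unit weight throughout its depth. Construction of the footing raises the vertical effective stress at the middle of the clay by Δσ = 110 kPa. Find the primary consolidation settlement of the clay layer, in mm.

Mid-depth of clay below the ground surface: z = 1.9 + 5.3/2 = 4.55 m.
Total vertical stress at mid-clay: σ_v = 19.2×1.9 + 17.9×2.65 = 83.915 kPa.
Pore pressure: u = 9.81×(4.55 − 1.1) = 33.845 kPa.
Initial effective stress: σ'_0 = σ_v − u = 83.915 − 33.845 = 50.07 kPa.
Final effective stress: σ'_f = 50.07 + 110 = 160.07 kPa.
σ'_f = 160.07 > σ'_p = 106 kPa, so the stress path crosses the preconsolidation pressure — recompression up to σ'_p, then virgin compression beyond:
S_c = H/(1+e₀)·[C_r·log₁₀(σ'_p/σ'_0) + C_c·log₁₀(σ'_f/σ'_p)]
    = 5.3/2.17 × [0.052×log₁₀(106/50.07) + 0.22×log₁₀(160.07/106)]
    = 2.4424 × [0.016938 + 0.039381] = 0.1376 m

S_c ≈ 138 mm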